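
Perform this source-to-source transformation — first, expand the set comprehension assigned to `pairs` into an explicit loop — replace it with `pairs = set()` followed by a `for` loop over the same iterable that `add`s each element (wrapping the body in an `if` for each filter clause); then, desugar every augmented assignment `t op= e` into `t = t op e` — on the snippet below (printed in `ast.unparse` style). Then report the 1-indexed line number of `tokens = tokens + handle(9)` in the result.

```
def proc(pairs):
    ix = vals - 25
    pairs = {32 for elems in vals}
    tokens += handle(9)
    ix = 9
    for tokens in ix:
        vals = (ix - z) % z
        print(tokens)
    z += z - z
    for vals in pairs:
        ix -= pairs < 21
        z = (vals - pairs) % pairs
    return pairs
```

6

Transformed code:
def proc(pairs):
    ix = vals - 25
    pairs = set()
    for elems in vals:
        pairs.add(32)
    tokens = tokens + handle(9)
    ix = 9
    for tokens in ix:
        vals = (ix - z) % z
        print(tokens)
    z = z + (z - z)
    for vals in pairs:
        ix = ix - (pairs < 21)
        z = (vals - pairs) % pairs
    return pairs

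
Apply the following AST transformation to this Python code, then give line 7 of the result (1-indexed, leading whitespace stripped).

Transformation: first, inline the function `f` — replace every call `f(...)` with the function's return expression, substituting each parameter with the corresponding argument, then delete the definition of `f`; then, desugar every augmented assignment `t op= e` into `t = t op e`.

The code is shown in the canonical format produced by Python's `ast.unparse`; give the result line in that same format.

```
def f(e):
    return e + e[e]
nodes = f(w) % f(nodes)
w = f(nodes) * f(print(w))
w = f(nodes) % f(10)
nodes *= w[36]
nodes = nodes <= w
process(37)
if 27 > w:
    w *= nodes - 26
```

Transformed code:
nodes = (w + w[w]) % (nodes + nodes[nodes])
w = (nodes + nodes[nodes]) * (print(w) + print(w)[print(w)])
w = (nodes + nodes[nodes]) % (10 + 10[10])
nodes = nodes * w[36]
nodes = nodes <= w
process(37)
if 27 > w:
    w = w * (nodes - 26)

if 27 > w:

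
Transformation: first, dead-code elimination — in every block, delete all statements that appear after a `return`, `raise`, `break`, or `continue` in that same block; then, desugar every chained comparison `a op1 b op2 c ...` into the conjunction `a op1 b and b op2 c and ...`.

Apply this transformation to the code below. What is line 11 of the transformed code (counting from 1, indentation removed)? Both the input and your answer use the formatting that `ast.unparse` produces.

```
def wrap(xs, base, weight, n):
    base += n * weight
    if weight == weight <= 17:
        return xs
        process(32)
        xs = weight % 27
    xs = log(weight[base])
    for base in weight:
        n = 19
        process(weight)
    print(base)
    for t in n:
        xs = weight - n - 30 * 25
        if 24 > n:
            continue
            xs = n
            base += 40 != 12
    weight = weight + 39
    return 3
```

Transformed code:
def wrap(xs, base, weight, n):
    base += n * weight
    if weight == weight and weight <= 17:
        return xs
    xs = log(weight[base])
    for base in weight:
        n = 19
        process(weight)
    print(base)
    for t in n:
        xs = weight - n - 30 * 25
        if 24 > n:
            continue
    weight = weight + 39
    return 3

xs = weight - n - 30 * 25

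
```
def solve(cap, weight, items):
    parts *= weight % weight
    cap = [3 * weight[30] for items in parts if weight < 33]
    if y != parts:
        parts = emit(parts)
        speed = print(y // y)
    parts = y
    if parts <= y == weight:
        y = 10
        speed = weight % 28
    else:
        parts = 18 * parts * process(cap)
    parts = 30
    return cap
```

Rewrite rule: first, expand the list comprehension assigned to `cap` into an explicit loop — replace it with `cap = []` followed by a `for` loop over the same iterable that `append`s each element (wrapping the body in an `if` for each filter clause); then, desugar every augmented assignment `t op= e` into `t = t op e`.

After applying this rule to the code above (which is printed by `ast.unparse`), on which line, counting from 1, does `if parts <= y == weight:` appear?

Transformed code:
def solve(cap, weight, items):
    parts = parts * (weight % weight)
    cap = []
    for items in parts:
        if weight < 33:
            cap.append(3 * weight[30])
    if y != parts:
        parts = emit(parts)
        speed = print(y // y)
    parts = y
    if parts <= y == weight:
        y = 10
        speed = weight % 28
    else:
        parts = 18 * parts * process(cap)
    parts = 30
    return cap

11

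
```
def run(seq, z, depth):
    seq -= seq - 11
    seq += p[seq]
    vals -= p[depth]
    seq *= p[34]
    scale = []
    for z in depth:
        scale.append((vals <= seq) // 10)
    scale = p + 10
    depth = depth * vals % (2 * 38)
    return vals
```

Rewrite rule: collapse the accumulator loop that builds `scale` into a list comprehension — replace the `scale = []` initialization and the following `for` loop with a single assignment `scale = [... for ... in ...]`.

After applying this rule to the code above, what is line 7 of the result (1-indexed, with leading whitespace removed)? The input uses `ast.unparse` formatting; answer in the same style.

Transformed code:
def run(seq, z, depth):
    seq -= seq - 11
    seq += p[seq]
    vals -= p[depth]
    seq *= p[34]
    scale = [(vals <= seq) // 10 for z in depth]
    scale = p + 10
    depth = depth * vals % (2 * 38)
    return vals

scale = p + 10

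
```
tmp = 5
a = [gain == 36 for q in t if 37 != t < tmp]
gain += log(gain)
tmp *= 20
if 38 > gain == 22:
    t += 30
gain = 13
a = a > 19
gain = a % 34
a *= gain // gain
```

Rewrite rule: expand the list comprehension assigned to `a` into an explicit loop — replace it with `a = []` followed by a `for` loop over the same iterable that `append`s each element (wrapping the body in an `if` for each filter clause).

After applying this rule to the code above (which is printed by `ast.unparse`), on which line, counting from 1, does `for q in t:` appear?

Transformed code:
tmp = 5
a = []
for q in t:
    if 37 != t < tmp:
        a.append(gain == 36)
gain += log(gain)
tmp *= 20
if 38 > gain == 22:
    t += 30
gain = 13
a = a > 19
gain = a % 34
a *= gain // gain

3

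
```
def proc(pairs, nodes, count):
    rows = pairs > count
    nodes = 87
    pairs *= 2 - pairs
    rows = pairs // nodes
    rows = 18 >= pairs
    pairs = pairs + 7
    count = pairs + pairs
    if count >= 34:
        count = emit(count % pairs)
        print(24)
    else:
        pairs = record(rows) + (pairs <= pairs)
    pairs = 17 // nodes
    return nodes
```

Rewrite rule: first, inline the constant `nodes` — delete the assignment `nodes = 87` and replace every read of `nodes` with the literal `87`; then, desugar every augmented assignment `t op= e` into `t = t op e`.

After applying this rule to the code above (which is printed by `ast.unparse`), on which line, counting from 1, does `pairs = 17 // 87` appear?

Transformed code:
def proc(pairs, nodes, count):
    rows = pairs > count
    pairs = pairs * (2 - pairs)
    rows = pairs // 87
    rows = 18 >= pairs
    pairs = pairs + 7
    count = pairs + pairs
    if count >= 34:
        count = emit(count % pairs)
        print(24)
    else:
        pairs = record(rows) + (pairs <= pairs)
    pairs = 17 // 87
    return 87

13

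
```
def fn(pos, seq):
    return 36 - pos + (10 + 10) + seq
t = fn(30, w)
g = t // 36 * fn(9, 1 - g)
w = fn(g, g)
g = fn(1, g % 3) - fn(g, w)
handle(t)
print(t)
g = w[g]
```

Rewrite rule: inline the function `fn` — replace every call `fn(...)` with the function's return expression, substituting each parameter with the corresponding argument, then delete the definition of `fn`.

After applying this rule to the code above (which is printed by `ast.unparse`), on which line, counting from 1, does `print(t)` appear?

6

Transformed code:
t = 36 - 30 + (10 + 10) + w
g = t // 36 * (36 - 9 + (10 + 10) + (1 - g))
w = 36 - g + (10 + 10) + g
g = 36 - 1 + (10 + 10) + g % 3 - (36 - g + (10 + 10) + w)
handle(t)
print(t)
g = w[g]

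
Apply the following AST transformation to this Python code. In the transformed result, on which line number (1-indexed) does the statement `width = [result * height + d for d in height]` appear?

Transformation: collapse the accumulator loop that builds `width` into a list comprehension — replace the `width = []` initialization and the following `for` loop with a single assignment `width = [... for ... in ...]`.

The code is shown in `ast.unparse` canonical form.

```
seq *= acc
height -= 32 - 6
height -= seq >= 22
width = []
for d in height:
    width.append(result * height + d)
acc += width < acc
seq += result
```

4

Transformed code:
seq *= acc
height -= 32 - 6
height -= seq >= 22
width = [result * height + d for d in height]
acc += width < acc
seq += result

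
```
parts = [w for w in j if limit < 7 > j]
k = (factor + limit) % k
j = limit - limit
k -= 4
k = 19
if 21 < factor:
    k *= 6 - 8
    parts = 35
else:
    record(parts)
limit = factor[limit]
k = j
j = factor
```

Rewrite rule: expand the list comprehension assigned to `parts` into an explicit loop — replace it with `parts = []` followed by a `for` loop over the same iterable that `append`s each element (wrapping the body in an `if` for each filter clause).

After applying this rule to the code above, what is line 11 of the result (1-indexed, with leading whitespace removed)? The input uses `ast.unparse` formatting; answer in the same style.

Transformed code:
parts = []
for w in j:
    if limit < 7 > j:
        parts.append(w)
k = (factor + limit) % k
j = limit - limit
k -= 4
k = 19
if 21 < factor:
    k *= 6 - 8
    parts = 35
else:
    record(parts)
limit = factor[limit]
k = j
j = factor

parts = 35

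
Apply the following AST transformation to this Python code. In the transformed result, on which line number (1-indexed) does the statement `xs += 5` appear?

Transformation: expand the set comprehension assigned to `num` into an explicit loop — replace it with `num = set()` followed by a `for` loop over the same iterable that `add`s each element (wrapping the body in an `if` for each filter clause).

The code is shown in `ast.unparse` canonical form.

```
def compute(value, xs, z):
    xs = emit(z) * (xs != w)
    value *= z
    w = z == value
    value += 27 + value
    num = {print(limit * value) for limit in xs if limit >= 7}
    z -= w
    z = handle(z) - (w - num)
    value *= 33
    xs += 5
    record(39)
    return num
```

Transformed code:
def compute(value, xs, z):
    xs = emit(z) * (xs != w)
    value *= z
    w = z == value
    value += 27 + value
    num = set()
    for limit in xs:
        if limit >= 7:
            num.add(print(limit * value))
    z -= w
    z = handle(z) - (w - num)
    value *= 33
    xs += 5
    record(39)
    return num

13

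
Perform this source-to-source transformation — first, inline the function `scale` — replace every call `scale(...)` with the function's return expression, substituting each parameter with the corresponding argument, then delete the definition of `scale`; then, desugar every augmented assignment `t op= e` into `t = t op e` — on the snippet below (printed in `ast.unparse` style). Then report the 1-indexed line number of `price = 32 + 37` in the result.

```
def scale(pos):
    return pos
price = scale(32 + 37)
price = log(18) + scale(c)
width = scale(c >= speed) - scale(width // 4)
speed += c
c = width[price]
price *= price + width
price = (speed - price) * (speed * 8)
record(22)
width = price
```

Transformed code:
price = 32 + 37
price = log(18) + c
width = (c >= speed) - width // 4
speed = speed + c
c = width[price]
price = price * (price + width)
price = (speed - price) * (speed * 8)
record(22)
width = price

1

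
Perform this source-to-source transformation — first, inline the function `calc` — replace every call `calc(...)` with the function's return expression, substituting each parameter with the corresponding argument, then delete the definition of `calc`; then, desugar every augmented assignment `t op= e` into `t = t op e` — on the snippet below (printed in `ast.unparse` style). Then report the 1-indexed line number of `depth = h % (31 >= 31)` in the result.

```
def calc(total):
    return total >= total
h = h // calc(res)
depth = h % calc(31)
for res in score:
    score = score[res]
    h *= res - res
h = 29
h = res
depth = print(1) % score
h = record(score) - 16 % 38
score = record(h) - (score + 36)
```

2

Transformed code:
h = h // (res >= res)
depth = h % (31 >= 31)
for res in score:
    score = score[res]
    h = h * (res - res)
h = 29
h = res
depth = print(1) % score
h = record(score) - 16 % 38
score = record(h) - (score + 36)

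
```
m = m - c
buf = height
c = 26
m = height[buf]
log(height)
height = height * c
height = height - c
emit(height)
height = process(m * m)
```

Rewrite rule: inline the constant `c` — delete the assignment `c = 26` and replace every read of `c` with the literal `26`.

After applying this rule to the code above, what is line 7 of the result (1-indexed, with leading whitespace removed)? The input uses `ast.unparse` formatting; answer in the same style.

Transformed code:
m = m - 26
buf = height
m = height[buf]
log(height)
height = height * 26
height = height - 26
emit(height)
height = process(m * m)

emit(height)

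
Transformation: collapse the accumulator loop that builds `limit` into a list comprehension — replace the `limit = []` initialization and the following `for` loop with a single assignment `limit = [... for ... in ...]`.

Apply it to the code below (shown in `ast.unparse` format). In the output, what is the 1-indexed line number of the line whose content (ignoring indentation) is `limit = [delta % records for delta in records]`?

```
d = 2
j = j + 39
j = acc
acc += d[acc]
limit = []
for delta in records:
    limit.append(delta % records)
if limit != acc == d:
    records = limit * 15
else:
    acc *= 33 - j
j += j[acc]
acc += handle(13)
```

Transformed code:
d = 2
j = j + 39
j = acc
acc += d[acc]
limit = [delta % records for delta in records]
if limit != acc == d:
    records = limit * 15
else:
    acc *= 33 - j
j += j[acc]
acc += handle(13)

5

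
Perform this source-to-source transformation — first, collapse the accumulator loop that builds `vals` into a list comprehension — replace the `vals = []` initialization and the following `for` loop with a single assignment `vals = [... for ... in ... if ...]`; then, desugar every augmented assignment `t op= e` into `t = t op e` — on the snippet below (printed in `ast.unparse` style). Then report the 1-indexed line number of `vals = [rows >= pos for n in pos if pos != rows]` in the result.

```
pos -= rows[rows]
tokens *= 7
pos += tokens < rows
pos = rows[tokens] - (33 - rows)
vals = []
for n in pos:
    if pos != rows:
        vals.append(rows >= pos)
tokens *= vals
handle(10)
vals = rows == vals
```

Transformed code:
pos = pos - rows[rows]
tokens = tokens * 7
pos = pos + (tokens < rows)
pos = rows[tokens] - (33 - rows)
vals = [rows >= pos for n in pos if pos != rows]
tokens = tokens * vals
handle(10)
vals = rows == vals

5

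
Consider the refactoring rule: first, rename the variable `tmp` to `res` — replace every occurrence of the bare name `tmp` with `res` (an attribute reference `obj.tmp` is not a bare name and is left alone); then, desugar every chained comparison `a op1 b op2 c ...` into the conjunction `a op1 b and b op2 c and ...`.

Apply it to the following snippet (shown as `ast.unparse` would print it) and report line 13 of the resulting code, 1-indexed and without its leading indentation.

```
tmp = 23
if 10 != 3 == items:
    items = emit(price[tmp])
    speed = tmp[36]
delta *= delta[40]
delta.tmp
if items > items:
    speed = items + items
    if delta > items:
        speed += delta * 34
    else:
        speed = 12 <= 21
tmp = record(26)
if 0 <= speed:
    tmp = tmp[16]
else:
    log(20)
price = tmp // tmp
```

Transformed code:
res = 23
if 10 != 3 and 3 == items:
    items = emit(price[res])
    speed = res[36]
delta *= delta[40]
delta.tmp
if items > items:
    speed = items + items
    if delta > items:
        speed += delta * 34
    else:
        speed = 12 <= 21
res = record(26)
if 0 <= speed:
    res = res[16]
else:
    log(20)
price = res // res

res = record(26)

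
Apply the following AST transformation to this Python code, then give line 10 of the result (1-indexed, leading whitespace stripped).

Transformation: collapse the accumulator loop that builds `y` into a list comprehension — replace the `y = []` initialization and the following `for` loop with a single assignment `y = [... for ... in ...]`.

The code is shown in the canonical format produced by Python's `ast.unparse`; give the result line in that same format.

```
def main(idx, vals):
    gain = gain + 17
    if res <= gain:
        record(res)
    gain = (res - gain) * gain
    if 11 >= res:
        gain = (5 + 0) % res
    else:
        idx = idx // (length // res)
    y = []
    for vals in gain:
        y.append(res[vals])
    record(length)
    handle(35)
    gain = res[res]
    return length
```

Transformed code:
def main(idx, vals):
    gain = gain + 17
    if res <= gain:
        record(res)
    gain = (res - gain) * gain
    if 11 >= res:
        gain = (5 + 0) % res
    else:
        idx = idx // (length // res)
    y = [res[vals] for vals in gain]
    record(length)
    handle(35)
    gain = res[res]
    return length

y = [res[vals] for vals in gain]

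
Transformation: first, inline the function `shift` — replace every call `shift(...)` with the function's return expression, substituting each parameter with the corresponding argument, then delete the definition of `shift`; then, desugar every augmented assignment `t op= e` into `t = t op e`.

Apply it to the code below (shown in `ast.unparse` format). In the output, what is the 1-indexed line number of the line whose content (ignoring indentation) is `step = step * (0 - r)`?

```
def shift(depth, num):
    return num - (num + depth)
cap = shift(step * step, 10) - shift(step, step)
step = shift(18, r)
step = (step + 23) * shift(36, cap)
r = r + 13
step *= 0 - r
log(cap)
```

Transformed code:
cap = 10 - (10 + step * step) - (step - (step + step))
step = r - (r + 18)
step = (step + 23) * (cap - (cap + 36))
r = r + 13
step = step * (0 - r)
log(cap)

5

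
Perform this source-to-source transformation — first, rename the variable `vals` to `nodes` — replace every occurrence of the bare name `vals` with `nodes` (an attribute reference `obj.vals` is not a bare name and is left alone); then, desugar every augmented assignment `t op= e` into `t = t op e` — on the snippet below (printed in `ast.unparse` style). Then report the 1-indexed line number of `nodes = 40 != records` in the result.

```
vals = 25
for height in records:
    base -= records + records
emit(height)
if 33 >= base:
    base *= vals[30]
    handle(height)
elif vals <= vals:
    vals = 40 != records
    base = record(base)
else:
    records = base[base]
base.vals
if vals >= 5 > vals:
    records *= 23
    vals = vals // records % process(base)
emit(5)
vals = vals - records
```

Transformed code:
nodes = 25
for height in records:
    base = base - (records + records)
emit(height)
if 33 >= base:
    base = base * nodes[30]
    handle(height)
elif nodes <= nodes:
    nodes = 40 != records
    base = record(base)
else:
    records = base[base]
base.vals
if nodes >= 5 > nodes:
    records = records * 23
    nodes = nodes // records % process(base)
emit(5)
nodes = nodes - records

9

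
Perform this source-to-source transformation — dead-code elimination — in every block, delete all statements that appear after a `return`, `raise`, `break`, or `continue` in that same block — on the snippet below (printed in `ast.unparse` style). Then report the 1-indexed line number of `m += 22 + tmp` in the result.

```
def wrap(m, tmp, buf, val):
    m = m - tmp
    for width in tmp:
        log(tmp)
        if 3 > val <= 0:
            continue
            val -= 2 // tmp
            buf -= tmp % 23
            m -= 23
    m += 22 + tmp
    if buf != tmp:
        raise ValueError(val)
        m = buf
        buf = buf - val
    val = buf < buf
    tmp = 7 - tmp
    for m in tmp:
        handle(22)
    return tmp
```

7

Transformed code:
def wrap(m, tmp, buf, val):
    m = m - tmp
    for width in tmp:
        log(tmp)
        if 3 > val <= 0:
            continue
    m += 22 + tmp
    if buf != tmp:
        raise ValueError(val)
    val = buf < buf
    tmp = 7 - tmp
    for m in tmp:
        handle(22)
    return tmp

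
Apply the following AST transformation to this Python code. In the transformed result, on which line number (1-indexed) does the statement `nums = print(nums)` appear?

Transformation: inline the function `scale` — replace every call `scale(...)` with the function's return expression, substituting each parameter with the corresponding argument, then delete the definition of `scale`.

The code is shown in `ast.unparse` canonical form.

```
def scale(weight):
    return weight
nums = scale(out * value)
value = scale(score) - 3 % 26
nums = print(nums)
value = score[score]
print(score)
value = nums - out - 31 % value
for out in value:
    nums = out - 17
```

3

Transformed code:
nums = out * value
value = score - 3 % 26
nums = print(nums)
value = score[score]
print(score)
value = nums - out - 31 % value
for out in value:
    nums = out - 17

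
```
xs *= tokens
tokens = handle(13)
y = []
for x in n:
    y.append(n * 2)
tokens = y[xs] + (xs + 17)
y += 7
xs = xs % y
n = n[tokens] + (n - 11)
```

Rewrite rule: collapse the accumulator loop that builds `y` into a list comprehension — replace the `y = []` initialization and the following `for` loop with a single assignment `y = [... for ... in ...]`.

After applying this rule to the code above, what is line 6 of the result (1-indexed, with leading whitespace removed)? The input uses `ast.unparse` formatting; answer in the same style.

xs = xs % y

Transformed code:
xs *= tokens
tokens = handle(13)
y = [n * 2 for x in n]
tokens = y[xs] + (xs + 17)
y += 7
xs = xs % y
n = n[tokens] + (n - 11)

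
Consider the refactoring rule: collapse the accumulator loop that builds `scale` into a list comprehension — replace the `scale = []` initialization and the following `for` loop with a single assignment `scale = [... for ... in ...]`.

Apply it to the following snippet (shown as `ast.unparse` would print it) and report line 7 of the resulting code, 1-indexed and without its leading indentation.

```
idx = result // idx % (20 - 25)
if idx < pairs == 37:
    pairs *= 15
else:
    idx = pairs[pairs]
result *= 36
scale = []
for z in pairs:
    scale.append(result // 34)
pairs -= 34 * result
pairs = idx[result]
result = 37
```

Transformed code:
idx = result // idx % (20 - 25)
if idx < pairs == 37:
    pairs *= 15
else:
    idx = pairs[pairs]
result *= 36
scale = [result // 34 for z in pairs]
pairs -= 34 * result
pairs = idx[result]
result = 37

scale = [result // 34 for z in pairs]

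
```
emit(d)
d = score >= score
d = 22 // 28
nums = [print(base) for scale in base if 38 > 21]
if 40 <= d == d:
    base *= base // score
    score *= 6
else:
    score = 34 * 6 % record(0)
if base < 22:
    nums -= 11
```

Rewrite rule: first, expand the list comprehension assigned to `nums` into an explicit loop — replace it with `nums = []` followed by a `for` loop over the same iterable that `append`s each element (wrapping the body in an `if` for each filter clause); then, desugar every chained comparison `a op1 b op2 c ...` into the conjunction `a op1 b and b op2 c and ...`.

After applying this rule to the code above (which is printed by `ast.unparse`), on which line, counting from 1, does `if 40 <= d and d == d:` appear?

Transformed code:
emit(d)
d = score >= score
d = 22 // 28
nums = []
for scale in base:
    if 38 > 21:
        nums.append(print(base))
if 40 <= d and d == d:
    base *= base // score
    score *= 6
else:
    score = 34 * 6 % record(0)
if base < 22:
    nums -= 11

8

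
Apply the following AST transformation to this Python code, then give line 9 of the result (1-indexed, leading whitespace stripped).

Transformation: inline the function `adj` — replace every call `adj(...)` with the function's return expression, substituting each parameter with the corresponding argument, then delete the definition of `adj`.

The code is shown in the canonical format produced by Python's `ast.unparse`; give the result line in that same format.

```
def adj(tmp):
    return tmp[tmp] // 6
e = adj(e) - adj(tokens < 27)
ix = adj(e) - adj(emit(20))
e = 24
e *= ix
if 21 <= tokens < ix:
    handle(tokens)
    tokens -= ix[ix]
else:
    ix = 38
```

ix = 38

Transformed code:
e = e[e] // 6 - (tokens < 27)[tokens < 27] // 6
ix = e[e] // 6 - emit(20)[emit(20)] // 6
e = 24
e *= ix
if 21 <= tokens < ix:
    handle(tokens)
    tokens -= ix[ix]
else:
    ix = 38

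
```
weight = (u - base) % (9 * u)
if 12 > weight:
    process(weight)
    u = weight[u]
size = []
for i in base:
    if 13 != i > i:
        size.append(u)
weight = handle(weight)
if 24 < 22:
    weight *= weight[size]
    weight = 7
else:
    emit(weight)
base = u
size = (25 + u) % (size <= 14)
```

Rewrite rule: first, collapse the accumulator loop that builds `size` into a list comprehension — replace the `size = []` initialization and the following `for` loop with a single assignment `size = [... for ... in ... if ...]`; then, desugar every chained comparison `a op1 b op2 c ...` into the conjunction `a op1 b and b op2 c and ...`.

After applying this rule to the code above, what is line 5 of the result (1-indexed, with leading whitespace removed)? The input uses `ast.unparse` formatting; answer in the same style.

Transformed code:
weight = (u - base) % (9 * u)
if 12 > weight:
    process(weight)
    u = weight[u]
size = [u for i in base if 13 != i and i > i]
weight = handle(weight)
if 24 < 22:
    weight *= weight[size]
    weight = 7
else:
    emit(weight)
base = u
size = (25 + u) % (size <= 14)

size = [u for i in base if 13 != i and i > i]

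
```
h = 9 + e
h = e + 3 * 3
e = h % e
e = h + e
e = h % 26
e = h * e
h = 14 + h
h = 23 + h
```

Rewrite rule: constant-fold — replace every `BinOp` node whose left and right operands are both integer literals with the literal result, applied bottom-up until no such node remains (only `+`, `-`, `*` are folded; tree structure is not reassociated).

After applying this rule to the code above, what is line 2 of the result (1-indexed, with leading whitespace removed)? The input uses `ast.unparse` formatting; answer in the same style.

Transformed code:
h = 9 + e
h = e + 9
e = h % e
e = h + e
e = h % 26
e = h * e
h = 14 + h
h = 23 + h

h = e + 9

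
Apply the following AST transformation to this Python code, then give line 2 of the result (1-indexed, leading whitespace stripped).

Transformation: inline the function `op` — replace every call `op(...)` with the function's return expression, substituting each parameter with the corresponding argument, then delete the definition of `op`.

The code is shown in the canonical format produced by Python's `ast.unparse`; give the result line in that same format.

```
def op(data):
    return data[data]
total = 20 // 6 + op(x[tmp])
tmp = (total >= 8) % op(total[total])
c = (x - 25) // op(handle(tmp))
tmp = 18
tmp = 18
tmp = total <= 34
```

Transformed code:
total = 20 // 6 + x[tmp][x[tmp]]
tmp = (total >= 8) % total[total][total[total]]
c = (x - 25) // handle(tmp)[handle(tmp)]
tmp = 18
tmp = 18
tmp = total <= 34

tmp = (total >= 8) % total[total][total[total]]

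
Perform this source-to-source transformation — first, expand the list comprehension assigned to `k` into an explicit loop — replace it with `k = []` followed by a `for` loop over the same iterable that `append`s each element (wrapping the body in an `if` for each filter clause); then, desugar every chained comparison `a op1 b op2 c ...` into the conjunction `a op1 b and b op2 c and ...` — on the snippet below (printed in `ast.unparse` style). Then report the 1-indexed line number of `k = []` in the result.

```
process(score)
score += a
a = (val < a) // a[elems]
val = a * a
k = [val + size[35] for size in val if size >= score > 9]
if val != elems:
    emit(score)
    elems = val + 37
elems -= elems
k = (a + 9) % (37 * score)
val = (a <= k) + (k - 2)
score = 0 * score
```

5

Transformed code:
process(score)
score += a
a = (val < a) // a[elems]
val = a * a
k = []
for size in val:
    if size >= score and score > 9:
        k.append(val + size[35])
if val != elems:
    emit(score)
    elems = val + 37
elems -= elems
k = (a + 9) % (37 * score)
val = (a <= k) + (k - 2)
score = 0 * score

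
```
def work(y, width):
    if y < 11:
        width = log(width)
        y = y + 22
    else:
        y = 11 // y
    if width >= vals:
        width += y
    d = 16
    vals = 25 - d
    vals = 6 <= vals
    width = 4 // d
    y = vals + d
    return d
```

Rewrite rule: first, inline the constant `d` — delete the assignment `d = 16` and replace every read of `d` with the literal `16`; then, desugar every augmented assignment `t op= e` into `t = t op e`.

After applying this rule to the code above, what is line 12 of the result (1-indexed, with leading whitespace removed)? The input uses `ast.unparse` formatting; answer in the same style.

y = vals + 16

Transformed code:
def work(y, width):
    if y < 11:
        width = log(width)
        y = y + 22
    else:
        y = 11 // y
    if width >= vals:
        width = width + y
    vals = 25 - 16
    vals = 6 <= vals
    width = 4 // 16
    y = vals + 16
    return 16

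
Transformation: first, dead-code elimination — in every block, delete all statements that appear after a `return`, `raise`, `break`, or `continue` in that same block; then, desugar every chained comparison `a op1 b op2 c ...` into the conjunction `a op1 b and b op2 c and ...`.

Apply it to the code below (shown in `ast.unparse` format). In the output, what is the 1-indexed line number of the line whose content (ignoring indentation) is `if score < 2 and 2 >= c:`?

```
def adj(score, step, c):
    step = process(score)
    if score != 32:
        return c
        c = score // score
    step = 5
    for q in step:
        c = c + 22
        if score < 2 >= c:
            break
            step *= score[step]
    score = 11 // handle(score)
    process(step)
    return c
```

8

Transformed code:
def adj(score, step, c):
    step = process(score)
    if score != 32:
        return c
    step = 5
    for q in step:
        c = c + 22
        if score < 2 and 2 >= c:
            break
    score = 11 // handle(score)
    process(step)
    return c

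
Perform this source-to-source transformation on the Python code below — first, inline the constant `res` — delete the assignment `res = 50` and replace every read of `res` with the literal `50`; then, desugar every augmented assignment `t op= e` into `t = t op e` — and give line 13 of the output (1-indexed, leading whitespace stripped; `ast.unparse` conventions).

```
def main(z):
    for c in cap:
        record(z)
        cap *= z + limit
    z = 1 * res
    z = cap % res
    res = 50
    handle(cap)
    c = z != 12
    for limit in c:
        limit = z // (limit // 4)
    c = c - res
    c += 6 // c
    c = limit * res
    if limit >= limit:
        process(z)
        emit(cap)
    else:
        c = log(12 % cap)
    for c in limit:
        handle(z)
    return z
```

Transformed code:
def main(z):
    for c in cap:
        record(z)
        cap = cap * (z + limit)
    z = 1 * 50
    z = cap % 50
    handle(cap)
    c = z != 12
    for limit in c:
        limit = z // (limit // 4)
    c = c - 50
    c = c + 6 // c
    c = limit * 50
    if limit >= limit:
        process(z)
        emit(cap)
    else:
        c = log(12 % cap)
    for c in limit:
        handle(z)
    return z

c = limit * 50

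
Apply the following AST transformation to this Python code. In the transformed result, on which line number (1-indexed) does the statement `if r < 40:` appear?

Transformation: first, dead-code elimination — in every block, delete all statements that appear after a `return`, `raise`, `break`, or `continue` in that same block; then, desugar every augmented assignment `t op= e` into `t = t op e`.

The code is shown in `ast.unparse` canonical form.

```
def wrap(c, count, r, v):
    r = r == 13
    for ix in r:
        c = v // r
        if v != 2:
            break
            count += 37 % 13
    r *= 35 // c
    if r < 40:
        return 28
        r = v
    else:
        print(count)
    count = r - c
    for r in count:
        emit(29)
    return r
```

8

Transformed code:
def wrap(c, count, r, v):
    r = r == 13
    for ix in r:
        c = v // r
        if v != 2:
            break
    r = r * (35 // c)
    if r < 40:
        return 28
    else:
        print(count)
    count = r - c
    for r in count:
        emit(29)
    return r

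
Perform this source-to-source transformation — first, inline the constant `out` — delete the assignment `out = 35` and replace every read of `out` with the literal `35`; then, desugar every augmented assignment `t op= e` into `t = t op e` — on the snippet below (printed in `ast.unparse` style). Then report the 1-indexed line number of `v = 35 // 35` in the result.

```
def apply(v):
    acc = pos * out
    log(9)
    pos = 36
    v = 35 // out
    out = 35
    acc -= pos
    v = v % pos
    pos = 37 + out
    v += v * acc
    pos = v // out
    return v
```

5

Transformed code:
def apply(v):
    acc = pos * 35
    log(9)
    pos = 36
    v = 35 // 35
    acc = acc - pos
    v = v % pos
    pos = 37 + 35
    v = v + v * acc
    pos = v // 35
    return v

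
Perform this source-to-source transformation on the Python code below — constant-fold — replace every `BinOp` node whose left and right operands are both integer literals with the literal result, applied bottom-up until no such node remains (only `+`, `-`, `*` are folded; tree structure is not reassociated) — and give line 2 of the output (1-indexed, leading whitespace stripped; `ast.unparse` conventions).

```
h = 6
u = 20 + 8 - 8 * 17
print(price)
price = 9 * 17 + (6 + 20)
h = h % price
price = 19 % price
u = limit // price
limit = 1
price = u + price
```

Transformed code:
h = 6
u = -108
print(price)
price = 179
h = h % price
price = 19 % price
u = limit // price
limit = 1
price = u + price

u = -108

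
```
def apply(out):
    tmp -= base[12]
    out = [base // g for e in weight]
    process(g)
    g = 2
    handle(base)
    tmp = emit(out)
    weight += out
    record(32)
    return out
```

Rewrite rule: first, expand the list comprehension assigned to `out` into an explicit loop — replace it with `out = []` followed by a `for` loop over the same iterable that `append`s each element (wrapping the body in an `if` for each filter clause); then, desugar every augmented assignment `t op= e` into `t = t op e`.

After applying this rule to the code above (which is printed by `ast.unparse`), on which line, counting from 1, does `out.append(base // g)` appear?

Transformed code:
def apply(out):
    tmp = tmp - base[12]
    out = []
    for e in weight:
        out.append(base // g)
    process(g)
    g = 2
    handle(base)
    tmp = emit(out)
    weight = weight + out
    record(32)
    return out

5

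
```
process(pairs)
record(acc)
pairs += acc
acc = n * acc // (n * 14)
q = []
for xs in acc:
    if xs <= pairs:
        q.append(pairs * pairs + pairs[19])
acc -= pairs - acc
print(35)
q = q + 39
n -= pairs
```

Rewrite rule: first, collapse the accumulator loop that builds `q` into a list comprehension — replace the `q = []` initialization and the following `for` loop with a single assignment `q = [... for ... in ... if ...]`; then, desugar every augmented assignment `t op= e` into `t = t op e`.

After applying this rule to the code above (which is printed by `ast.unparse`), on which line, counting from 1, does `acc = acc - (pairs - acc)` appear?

Transformed code:
process(pairs)
record(acc)
pairs = pairs + acc
acc = n * acc // (n * 14)
q = [pairs * pairs + pairs[19] for xs in acc if xs <= pairs]
acc = acc - (pairs - acc)
print(35)
q = q + 39
n = n - pairs

6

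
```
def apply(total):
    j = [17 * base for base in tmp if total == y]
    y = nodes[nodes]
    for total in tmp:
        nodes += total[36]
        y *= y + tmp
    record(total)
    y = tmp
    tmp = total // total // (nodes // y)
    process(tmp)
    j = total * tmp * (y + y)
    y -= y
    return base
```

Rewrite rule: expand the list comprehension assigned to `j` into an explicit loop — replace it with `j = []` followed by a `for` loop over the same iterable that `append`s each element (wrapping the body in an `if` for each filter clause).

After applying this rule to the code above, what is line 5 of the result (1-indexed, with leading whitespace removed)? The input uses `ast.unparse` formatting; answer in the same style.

j.append(17 * base)

Transformed code:
def apply(total):
    j = []
    for base in tmp:
        if total == y:
            j.append(17 * base)
    y = nodes[nodes]
    for total in tmp:
        nodes += total[36]
        y *= y + tmp
    record(total)
    y = tmp
    tmp = total // total // (nodes // y)
    process(tmp)
    j = total * tmp * (y + y)
    y -= y
    return base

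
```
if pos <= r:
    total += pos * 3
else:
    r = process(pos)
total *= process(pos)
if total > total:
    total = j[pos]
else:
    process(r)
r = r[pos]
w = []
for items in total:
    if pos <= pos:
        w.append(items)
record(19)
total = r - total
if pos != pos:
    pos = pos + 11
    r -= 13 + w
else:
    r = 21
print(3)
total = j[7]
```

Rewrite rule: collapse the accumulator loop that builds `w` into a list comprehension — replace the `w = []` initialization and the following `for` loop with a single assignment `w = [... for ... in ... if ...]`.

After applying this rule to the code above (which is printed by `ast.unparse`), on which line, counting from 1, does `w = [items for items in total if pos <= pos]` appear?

11

Transformed code:
if pos <= r:
    total += pos * 3
else:
    r = process(pos)
total *= process(pos)
if total > total:
    total = j[pos]
else:
    process(r)
r = r[pos]
w = [items for items in total if pos <= pos]
record(19)
total = r - total
if pos != pos:
    pos = pos + 11
    r -= 13 + w
else:
    r = 21
print(3)
total = j[7]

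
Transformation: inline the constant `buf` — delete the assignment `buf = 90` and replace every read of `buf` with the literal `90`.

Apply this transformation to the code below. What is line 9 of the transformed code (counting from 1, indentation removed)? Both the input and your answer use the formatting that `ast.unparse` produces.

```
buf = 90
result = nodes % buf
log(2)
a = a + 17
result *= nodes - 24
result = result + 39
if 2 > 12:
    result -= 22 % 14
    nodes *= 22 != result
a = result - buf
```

a = result - 90

Transformed code:
result = nodes % 90
log(2)
a = a + 17
result *= nodes - 24
result = result + 39
if 2 > 12:
    result -= 22 % 14
    nodes *= 22 != result
a = result - 90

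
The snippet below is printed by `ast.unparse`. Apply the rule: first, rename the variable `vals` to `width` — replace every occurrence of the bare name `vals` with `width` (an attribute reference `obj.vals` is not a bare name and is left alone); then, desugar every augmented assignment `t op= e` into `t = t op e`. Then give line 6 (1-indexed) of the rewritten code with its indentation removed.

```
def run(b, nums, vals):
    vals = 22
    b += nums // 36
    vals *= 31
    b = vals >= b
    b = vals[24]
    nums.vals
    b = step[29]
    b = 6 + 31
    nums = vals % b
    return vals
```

b = width[24]

Transformed code:
def run(b, nums, width):
    width = 22
    b = b + nums // 36
    width = width * 31
    b = width >= b
    b = width[24]
    nums.vals
    b = step[29]
    b = 6 + 31
    nums = width % b
    return width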